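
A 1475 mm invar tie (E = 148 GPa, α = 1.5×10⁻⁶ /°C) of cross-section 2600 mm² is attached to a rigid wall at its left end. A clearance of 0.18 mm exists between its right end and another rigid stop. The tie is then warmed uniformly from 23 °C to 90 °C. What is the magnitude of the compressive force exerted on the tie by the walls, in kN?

P ≈ 0 kN

Unrestrained expansion: δ_free = αΔT L = 1.5×10⁻⁶ × 67 × 1475 = 0.1482 mm.
Since δ_free = 0.148 mm is less than the 0.18 mm gap, the tie never touches the wall. No axial force develops.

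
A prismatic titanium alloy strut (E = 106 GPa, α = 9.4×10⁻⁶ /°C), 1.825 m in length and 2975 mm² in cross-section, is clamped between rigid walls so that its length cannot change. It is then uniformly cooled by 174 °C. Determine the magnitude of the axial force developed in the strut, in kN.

P ≈ 516 kN (tensile)

With zero net strain, σ = E·αΔT = 106 GPa × 9.4×10⁻⁶ × 174 = 173.4 MPa.
P = AEαΔT = 2975 × 106×10³ × 9.4×10⁻⁶ × 174 = 515.8 kN (tensile).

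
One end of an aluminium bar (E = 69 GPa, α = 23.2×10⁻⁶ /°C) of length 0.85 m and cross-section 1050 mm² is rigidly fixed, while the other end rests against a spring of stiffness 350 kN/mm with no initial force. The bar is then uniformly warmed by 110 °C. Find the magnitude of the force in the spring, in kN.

P ≈ 149 kN

If the spring were absent the bar would lengthen by αΔT L = 23.2×10⁻⁶ × 110 × 850 = 2.169 mm.
Let P be the compressive force at the spring. The bar shortens elastically by PL/(AE) and the spring compresses by P/k; together these equal δ_free.
P [ L/(AE) + 1/k ] = δ_free → P [ 850/(1050×69×10³) + 1/(350×10³) ] = 2.169.
P = 2.169 / 1.459×10⁻⁵ = 148700 N.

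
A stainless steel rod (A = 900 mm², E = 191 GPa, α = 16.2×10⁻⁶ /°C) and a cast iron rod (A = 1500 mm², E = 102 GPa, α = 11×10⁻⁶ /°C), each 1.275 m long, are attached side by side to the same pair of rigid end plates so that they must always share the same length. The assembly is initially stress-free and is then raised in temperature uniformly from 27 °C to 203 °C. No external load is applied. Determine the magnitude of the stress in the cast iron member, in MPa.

The stainless steel has the larger α, so on heating it would change length more than the cast iron if both were free. The rigid plates force a common final length, so the stainless steel is put into compression and the cast iron into tension, with equal and opposite forces P (no external load).
Compatibility of the two members (thermal + elastic change equal): (α₁ − α₂)ΔT = P·[1/(A₁E₁) + 1/(A₂E₂)].
|α₁ − α₂|·ΔT = 5.2×10⁻⁶ × 176 = 0.0009152.
1/(A₁E₁) + 1/(A₂E₂) = 1/(900×191×10³) + 1/(1500×102×10³) = 1.235×10⁻⁸ N⁻¹.
So P = 0.0009152 / 1.235×10⁻⁸ = 74.09 kN.
σ_{cast iron} = P/A₂ = 74090/1500 = 49.39 MPa, tensile.

σ ≈ 49.4 MPa (tensile)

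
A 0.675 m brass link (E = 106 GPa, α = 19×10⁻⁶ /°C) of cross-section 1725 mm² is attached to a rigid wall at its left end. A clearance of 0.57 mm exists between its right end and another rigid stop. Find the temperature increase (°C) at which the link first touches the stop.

Contact occurs when the free expansion equals the gap: αΔT L = 0.57 mm.
So ΔT = g/(αL) = 0.57/(19×10⁻⁶ × 675) = 44.44 °C.

ΔT ≈ 44.4 °C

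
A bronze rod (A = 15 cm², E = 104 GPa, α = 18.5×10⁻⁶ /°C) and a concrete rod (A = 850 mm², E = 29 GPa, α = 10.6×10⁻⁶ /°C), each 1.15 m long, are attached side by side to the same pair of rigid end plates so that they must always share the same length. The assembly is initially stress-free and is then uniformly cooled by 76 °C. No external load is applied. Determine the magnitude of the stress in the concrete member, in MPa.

The bronze has the larger α, so on cooling it would change length more than the concrete if both were free. The rigid plates force a common final length, so the bronze is put into tension and the concrete into compression, with equal and opposite forces P (no external load).
Equating the net (thermal + elastic) strains gives |α₁ − α₂|·ΔT = P·[1/(A₁E₁) + 1/(A₂E₂)].
|α₁ − α₂|·ΔT = 7.9×10⁻⁶ × 76 = 0.0006004.
1/(A₁E₁) + 1/(A₂E₂) = 1/(1500×104×10³) + 1/(850×29×10³) = 4.698×10⁻⁸ N⁻¹.
So P = 0.0006004 / 4.698×10⁻⁸ = 12.78 kN.
σ_{concrete} = P/A₂ = 12780/850 = 15.04 MPa, compressive.

σ ≈ 15 MPa (compressive)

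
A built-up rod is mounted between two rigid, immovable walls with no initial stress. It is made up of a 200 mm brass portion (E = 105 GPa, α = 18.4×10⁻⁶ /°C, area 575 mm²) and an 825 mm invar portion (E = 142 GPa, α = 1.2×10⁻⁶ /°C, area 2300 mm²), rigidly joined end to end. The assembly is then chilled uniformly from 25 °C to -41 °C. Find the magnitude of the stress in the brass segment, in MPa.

Free thermal contraction of the whole bar: Σ αᵢΔT Lᵢ = 18.4×10⁻⁶×66×200 + 1.2×10⁻⁶×66×825 = 0.3082 mm.
The walls prevent any net length change, so an axial force P (same in every segment) develops. Compatibility: P · Σ Lᵢ/(AᵢEᵢ) = δ_free.
The series flexibility is Σ Lᵢ/(AᵢEᵢ) = 200/(575×105×10³) + 825/(2300×142×10³) = 5.839×10⁻⁶ mm/N.
P = 0.3082 / 5.839×10⁻⁶ = 52790 N = 52.79 kN, tensile.
σ_{brass} = P / A = 52790 / 575 = 91.81 MPa.

σ ≈ 91.8 MPa (tensile)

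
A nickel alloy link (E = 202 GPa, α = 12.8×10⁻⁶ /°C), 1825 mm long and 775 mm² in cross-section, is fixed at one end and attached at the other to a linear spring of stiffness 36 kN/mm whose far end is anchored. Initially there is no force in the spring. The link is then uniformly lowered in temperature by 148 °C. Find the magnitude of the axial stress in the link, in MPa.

σ ≈ 113 MPa (tensile)

The unrestrained thermal change is αΔT L = 12.8×10⁻⁶ × 148 × 1825 = 3.457 mm.
Let P be the tensile force in the spring. The link extends elastically by PL/(AE) and the spring stretches by P/k; together these equal δ_free.
P [ L/(AE) + 1/k ] = δ_free → P [ 1825/(775×202×10³) + 1/(36×10³) ] = 3.457.
P = 3.457 / 3.944×10⁻⁵ = 87670 N.
σ = P/A = 87670/775 = 113.1 MPa.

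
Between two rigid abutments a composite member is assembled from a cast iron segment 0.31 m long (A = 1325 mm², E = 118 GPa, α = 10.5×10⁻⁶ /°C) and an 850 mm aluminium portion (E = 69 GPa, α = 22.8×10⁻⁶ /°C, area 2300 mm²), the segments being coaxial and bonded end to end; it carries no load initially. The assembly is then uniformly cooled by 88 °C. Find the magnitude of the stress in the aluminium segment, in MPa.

σ ≈ 118 MPa (tensile)

Free thermal contraction of the whole bar: Σ αᵢΔT Lᵢ = 10.5×10⁻⁶×88×310 + 22.8×10⁻⁶×88×850 = 1.992 mm.
Since the ends are fixed, an axial force P builds up, equal in every segment, with P · Σ Lᵢ/(AᵢEᵢ) = δ_free.
The series flexibility is Σ Lᵢ/(AᵢEᵢ) = 310/(1325×118×10³) + 850/(2300×69×10³) = 7.339×10⁻⁶ mm/N.
P = 1.992 / 7.339×10⁻⁶ = 271400 N = 271.4 kN, tensile.
σ_{aluminium} = P / A = 271400 / 2300 = 118 MPa.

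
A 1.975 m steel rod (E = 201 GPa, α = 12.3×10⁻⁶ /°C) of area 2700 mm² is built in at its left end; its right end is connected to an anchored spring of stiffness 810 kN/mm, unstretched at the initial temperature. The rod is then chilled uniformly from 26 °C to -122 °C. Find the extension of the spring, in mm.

The unrestrained thermal change is αΔT L = 12.3×10⁻⁶ × 148 × 1975 = 3.595 mm.
With a force P in the spring, the elastic change of the rod is PL/(AE) and that of the spring is P/k; compatibility requires their sum to equal δ_free.
P [ L/(AE) + 1/k ] = δ_free → P [ 1975/(2700×201×10³) + 1/(810×10³) ] = 3.595.
P = 3.595 / 4.874×10⁻⁶ = 737700 N.
Spring extension = P/k = 737700/(810×10³) = 0.9107 mm.

δ ≈ 0.911 mm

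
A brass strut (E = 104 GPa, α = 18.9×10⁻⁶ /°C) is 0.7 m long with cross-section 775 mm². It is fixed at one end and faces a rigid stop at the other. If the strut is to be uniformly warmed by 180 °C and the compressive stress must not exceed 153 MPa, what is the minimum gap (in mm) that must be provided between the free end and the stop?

g ≈ 1.35 mm

With no wall the strut would lengthen by αΔT L = 18.9×10⁻⁶ × 180 × 700 = 2.381 mm.
At the allowable stress the elastic shortening the wall may impose is σL/E = 153 × 700 / (104×10³) = 1.03 mm.
So the gap has to take up the difference, g_min = δ_free − σL/E = 2.381 − 1.03 = 1.352 mm.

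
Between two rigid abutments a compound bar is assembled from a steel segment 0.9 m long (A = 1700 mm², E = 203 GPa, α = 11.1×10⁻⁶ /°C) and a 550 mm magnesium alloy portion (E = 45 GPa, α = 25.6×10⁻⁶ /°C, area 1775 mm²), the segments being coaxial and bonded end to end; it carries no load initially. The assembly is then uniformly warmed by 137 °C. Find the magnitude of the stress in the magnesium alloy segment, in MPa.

With the walls removed the bar would change length by δ_free = Σ αᵢΔT Lᵢ = 11.1×10⁻⁶×137×900 + 25.6×10⁻⁶×137×550 = 3.298 mm.
Since the ends are fixed, an axial force P builds up, equal in every segment, with P · Σ Lᵢ/(AᵢEᵢ) = δ_free.
The series flexibility is Σ Lᵢ/(AᵢEᵢ) = 900/(1700×203×10³) + 550/(1775×45×10³) = 9.494×10⁻⁶ mm/N.
P = 3.298 / 9.494×10⁻⁶ = 347300 N = 347.3 kN, compressive.
σ_{magnesium alloy} = P / A = 347300 / 1775 = 195.7 MPa.

σ ≈ 196 MPa (compressive)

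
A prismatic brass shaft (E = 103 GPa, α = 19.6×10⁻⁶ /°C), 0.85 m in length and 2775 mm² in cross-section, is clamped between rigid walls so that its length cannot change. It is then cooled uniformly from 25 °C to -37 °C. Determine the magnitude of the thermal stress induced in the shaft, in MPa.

σ ≈ 125 MPa (tensile)

With length fixed, the mechanical strain must cancel the thermal strain αΔT = 19.6×10⁻⁶ × 62 = 1215.2×10⁻⁶.
The stress required to suppress this strain is σ = Eε = 103×10³ × 1215.2×10⁻⁶ = 125.2 MPa, tensile since the shaft is trying to contract.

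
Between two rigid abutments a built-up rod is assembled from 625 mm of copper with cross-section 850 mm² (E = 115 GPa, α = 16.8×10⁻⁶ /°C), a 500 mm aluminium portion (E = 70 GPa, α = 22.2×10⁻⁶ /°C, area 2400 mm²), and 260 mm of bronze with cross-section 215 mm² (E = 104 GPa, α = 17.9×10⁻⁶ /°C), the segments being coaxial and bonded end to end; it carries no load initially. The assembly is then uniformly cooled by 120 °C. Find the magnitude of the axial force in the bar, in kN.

P ≈ 150 kN (tensile)

If the supports were absent, the total length change would be Σ αᵢΔT Lᵢ = 16.8×10⁻⁶×120×625 + 22.2×10⁻⁶×120×500 + 17.9×10⁻⁶×120×260 = 3.15 mm.
Since the ends are fixed, an axial force P builds up, equal in every segment, with P · Σ Lᵢ/(AᵢEᵢ) = δ_free.
Σ Lᵢ/(AᵢEᵢ) = 625/(850×115×10³) + 500/(2400×70×10³) + 260/(215×104×10³) = 2.1×10⁻⁵ mm/N.
So P = 3.15 / 2.1×10⁻⁵ = 150 kN, tensile.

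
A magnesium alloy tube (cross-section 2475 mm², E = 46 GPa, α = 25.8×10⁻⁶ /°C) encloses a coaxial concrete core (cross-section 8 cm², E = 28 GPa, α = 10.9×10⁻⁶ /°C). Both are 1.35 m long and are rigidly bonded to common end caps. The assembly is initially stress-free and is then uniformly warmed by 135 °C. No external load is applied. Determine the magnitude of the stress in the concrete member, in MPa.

σ ≈ 47.1 MPa (tensile)

Both members must finish at the same length. With the larger α, the magnesium alloy tends to over-expand; the plates restrain it, putting the magnesium alloy in compression and the concrete in tension. With no external load the two internal forces are equal and opposite, magnitude P.
Equating the net (thermal + elastic) strains gives |α₁ − α₂|·ΔT = P·[1/(A₁E₁) + 1/(A₂E₂)].
|α₁ − α₂|·ΔT = 14.9×10⁻⁶ × 135 = 0.002011.
1/(A₁E₁) + 1/(A₂E₂) = 1/(2475×46×10³) + 1/(800×28×10³) = 5.343×10⁻⁸ N⁻¹.
So P = 0.002011 / 5.343×10⁻⁸ = 37.65 kN.
σ_{concrete} = P/A₂ = 37650/800 = 47.06 MPa, tensile.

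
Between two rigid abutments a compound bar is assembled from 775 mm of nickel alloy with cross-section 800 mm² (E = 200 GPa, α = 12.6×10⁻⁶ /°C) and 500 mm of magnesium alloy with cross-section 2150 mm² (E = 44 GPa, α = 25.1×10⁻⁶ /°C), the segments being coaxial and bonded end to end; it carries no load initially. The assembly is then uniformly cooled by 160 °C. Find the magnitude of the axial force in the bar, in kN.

With the walls removed the bar would change length by δ_free = Σ αᵢΔT Lᵢ = 12.6×10⁻⁶×160×775 + 25.1×10⁻⁶×160×500 = 3.57 mm.
The walls prevent any net length change, so an axial force P (same in every segment) develops. Compatibility: P · Σ Lᵢ/(AᵢEᵢ) = δ_free.
Σ Lᵢ/(AᵢEᵢ) = 775/(800×200×10³) + 500/(2150×44×10³) = 1.013×10⁻⁵ mm/N.
So P = 3.57 / 1.013×10⁻⁵ = 352.5 kN, tensile.

P ≈ 352 kN (tensile)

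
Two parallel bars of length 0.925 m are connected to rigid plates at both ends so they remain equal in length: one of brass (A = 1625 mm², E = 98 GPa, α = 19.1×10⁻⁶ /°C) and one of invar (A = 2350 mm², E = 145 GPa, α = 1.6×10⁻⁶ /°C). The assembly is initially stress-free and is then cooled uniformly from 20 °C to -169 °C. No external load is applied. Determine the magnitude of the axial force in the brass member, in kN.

The brass has the larger α, so on cooling it would change length more than the invar if both were free. The rigid plates force a common final length, so the brass is put into tension and the invar into compression, with equal and opposite forces P (no external load).
Equating the net (thermal + elastic) strains gives |α₁ − α₂|·ΔT = P·[1/(A₁E₁) + 1/(A₂E₂)].
|α₁ − α₂|·ΔT = 17.5×10⁻⁶ × 189 = 0.003307.
1/(A₁E₁) + 1/(A₂E₂) = 1/(1625×98×10³) + 1/(2350×145×10³) = 9.214×10⁻⁹ N⁻¹.
So P = 0.003307 / 9.214×10⁻⁹ = 359 kN.

P ≈ 359 kN (tensile in the brass)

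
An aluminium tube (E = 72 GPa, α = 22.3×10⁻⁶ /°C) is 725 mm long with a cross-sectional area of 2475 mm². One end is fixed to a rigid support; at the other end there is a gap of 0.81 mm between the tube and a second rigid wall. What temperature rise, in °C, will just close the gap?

ΔT ≈ 50.1 °C

The gap closes when αΔT L = 0.81 mm, since the tube is still unstressed at that instant.
So ΔT = g/(αL) = 0.81/(22.3×10⁻⁶ × 725) = 50.1 °C.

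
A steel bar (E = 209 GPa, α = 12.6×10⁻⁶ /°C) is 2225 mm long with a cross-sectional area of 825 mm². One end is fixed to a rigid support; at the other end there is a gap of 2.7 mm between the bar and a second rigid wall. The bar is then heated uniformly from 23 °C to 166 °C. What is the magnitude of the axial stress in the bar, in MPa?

σ ≈ 123 MPa (compressive)

Free thermal elongation = αΔT L = 12.6×10⁻⁶ × 143 × 2225 = 4.009 mm.
This exceeds the 2.7 mm gap, so the wall pushes back. The portion of expansion that must be recovered elastically is δ_free − gap = 4.009 − 2.7 = 1.309 mm.
That suppressed elongation corresponds to σ = E·Δ/L = 209×10³ × 1.309/2225 = 123 MPa.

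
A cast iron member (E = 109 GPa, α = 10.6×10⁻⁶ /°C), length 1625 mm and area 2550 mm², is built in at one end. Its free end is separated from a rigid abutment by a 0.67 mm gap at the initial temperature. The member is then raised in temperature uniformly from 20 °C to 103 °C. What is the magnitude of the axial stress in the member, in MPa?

If the wall were absent the member would grow by αΔT L = 10.6×10⁻⁶ × 83 × 1625 = 1.43 mm.
The gap closes (δ_free > 0.67 mm) and the wall then resists a further 1.43 − 0.67 = 0.7597 mm of expansion.
So σ = E(δ_free − g)/L = 109×10³ × 0.7597/1625 = 50.96 MPa.

σ ≈ 51 MPa (compressive)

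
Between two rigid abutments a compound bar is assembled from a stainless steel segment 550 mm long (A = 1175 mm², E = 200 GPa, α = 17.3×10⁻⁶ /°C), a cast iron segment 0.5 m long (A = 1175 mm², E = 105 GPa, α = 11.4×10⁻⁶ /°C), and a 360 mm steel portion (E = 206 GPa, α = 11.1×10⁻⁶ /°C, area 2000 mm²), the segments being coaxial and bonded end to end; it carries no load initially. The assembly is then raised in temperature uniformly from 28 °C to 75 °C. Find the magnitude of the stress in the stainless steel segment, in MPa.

With the walls removed the bar would change length by δ_free = Σ αᵢΔT Lᵢ = 17.3×10⁻⁶×47×550 + 11.4×10⁻⁶×47×500 + 11.1×10⁻⁶×47×360 = 0.9029 mm.
The rigid supports impose zero overall length change; the single axial force P common to all segments must satisfy P Σ Lᵢ/(AᵢEᵢ) = δ_free.
Σ Lᵢ/(AᵢEᵢ) = 550/(1175×200×10³) + 500/(1175×105×10³) + 360/(2000×206×10³) = 7.267×10⁻⁶ mm/N.
P = 0.9029 / 7.267×10⁻⁶ = 124300 N = 124.3 kN, compressive.
σ_{stainless steel} = P / A = 124300 / 1175 = 105.7 MPa.

σ ≈ 106 MPa (compressive)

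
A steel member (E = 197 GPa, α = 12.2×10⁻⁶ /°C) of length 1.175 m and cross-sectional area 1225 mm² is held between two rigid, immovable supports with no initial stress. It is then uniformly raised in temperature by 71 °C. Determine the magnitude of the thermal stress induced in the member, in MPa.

Because both ends are immovable the net strain is zero, and the suppressed thermal strain is αΔT = 12.2×10⁻⁶ × 71 = 866.2×10⁻⁶.
σ = EαΔT = 197×10³ × 12.2×10⁻⁶ × 71 = 170.6 MPa (compressive; the member is trying to expand).

σ ≈ 171 MPa (compressive)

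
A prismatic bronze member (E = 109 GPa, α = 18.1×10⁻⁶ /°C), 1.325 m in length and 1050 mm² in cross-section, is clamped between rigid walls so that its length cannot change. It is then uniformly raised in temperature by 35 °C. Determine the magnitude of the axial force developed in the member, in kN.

P ≈ 72.5 kN (compressive)

The ends cannot move, so σ = EαΔT = 109×10³ × 18.1×10⁻⁶ × 35 = 69.05 MPa.
Axial force P = σA = 69.05 × 1050 = 72500 N = 72.5 kN, compressive.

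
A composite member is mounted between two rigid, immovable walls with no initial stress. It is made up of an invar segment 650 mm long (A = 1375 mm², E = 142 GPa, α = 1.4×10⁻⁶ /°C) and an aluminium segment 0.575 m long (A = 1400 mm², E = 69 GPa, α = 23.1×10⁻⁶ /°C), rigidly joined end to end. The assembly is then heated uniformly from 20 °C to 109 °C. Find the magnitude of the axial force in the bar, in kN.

Free thermal expansion of the whole bar: Σ αᵢΔT Lᵢ = 1.4×10⁻⁶×89×650 + 23.1×10⁻⁶×89×575 = 1.263 mm.
The rigid supports impose zero overall length change; the single axial force P common to all segments must satisfy P Σ Lᵢ/(AᵢEᵢ) = δ_free.
The series flexibility is Σ Lᵢ/(AᵢEᵢ) = 650/(1375×142×10³) + 575/(1400×69×10³) = 9.281×10⁻⁶ mm/N.
P = 1.263 / 9.281×10⁻⁶ = 136100 N = 136.1 kN, compressive.

P ≈ 136 kN (compressive)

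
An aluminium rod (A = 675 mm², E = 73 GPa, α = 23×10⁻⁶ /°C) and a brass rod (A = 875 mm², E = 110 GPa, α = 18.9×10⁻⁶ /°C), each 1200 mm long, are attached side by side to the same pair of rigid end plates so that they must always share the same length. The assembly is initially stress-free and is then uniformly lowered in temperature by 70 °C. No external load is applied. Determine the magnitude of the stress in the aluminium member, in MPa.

Both members must finish at the same length. With the larger α, the aluminium tends to over-contract; the plates restrain it, putting the aluminium in tension and the brass in compression. With no external load the two internal forces are equal and opposite, magnitude P.
Compatibility of the two members (thermal + elastic change equal): (α₁ − α₂)ΔT = P·[1/(A₁E₁) + 1/(A₂E₂)].
|α₁ − α₂|·ΔT = 4.1×10⁻⁶ × 70 = 0.000287.
1/(A₁E₁) + 1/(A₂E₂) = 1/(675×73×10³) + 1/(875×110×10³) = 3.068×10⁻⁸ N⁻¹.
So P = 0.000287 / 3.068×10⁻⁸ = 9.353 kN.
σ_{aluminium} = P/A₁ = 9353/675 = 13.86 MPa, tensile.

σ ≈ 13.9 MPa (tensile)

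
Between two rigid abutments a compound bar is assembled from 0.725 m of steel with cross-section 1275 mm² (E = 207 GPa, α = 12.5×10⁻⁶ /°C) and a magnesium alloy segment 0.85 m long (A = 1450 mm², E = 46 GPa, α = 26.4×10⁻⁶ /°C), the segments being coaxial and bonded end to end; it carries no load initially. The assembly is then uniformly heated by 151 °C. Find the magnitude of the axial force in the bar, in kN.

P ≈ 307 kN (compressive)

With the walls removed the bar would change length by δ_free = Σ αᵢΔT Lᵢ = 12.5×10⁻⁶×151×725 + 26.4×10⁻⁶×151×850 = 4.757 mm.
The rigid supports impose zero overall length change; the single axial force P common to all segments must satisfy P Σ Lᵢ/(AᵢEᵢ) = δ_free.
The series flexibility is Σ Lᵢ/(AᵢEᵢ) = 725/(1275×207×10³) + 850/(1450×46×10³) = 1.549×10⁻⁵ mm/N.
Hence P = δ_free / Σ(L/AE) = 4.757/1.549×10⁻⁵ = 307.1 kN (compressive).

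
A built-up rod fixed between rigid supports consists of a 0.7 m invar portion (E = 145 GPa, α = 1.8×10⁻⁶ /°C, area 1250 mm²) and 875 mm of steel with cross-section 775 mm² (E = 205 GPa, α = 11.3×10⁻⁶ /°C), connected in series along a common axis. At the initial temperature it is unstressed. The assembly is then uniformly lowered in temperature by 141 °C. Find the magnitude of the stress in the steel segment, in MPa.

If the supports were absent, the total length change would be Σ αᵢΔT Lᵢ = 1.8×10⁻⁶×141×700 + 11.3×10⁻⁶×141×875 = 1.572 mm.
Since the ends are fixed, an axial force P builds up, equal in every segment, with P · Σ Lᵢ/(AᵢEᵢ) = δ_free.
Σ Lᵢ/(AᵢEᵢ) = 700/(1250×145×10³) + 875/(775×205×10³) = 9.37×10⁻⁶ mm/N.
P = 1.572 / 9.37×10⁻⁶ = 167800 N = 167.8 kN, tensile.
σ_{steel} = P / A = 167800 / 775 = 216.5 MPa.

σ ≈ 216 MPa (tensile)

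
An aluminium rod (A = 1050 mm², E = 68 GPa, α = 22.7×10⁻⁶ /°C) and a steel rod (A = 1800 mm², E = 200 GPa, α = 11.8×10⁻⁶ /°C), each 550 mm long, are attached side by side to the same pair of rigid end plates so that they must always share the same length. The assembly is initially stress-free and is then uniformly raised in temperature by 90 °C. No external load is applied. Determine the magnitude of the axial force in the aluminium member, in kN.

The aluminium has the larger α, so on heating it would change length more than the steel if both were free. The rigid plates force a common final length, so the aluminium is put into compression and the steel into tension, with equal and opposite forces P (no external load).
Equating the net (thermal + elastic) strains gives |α₁ − α₂|·ΔT = P·[1/(A₁E₁) + 1/(A₂E₂)].
|α₁ − α₂|·ΔT = 10.9×10⁻⁶ × 90 = 0.000981.
1/(A₁E₁) + 1/(A₂E₂) = 1/(1050×68×10³) + 1/(1800×200×10³) = 1.678×10⁻⁸ N⁻¹.
So P = 0.000981 / 1.678×10⁻⁸ = 58.45 kN.

P ≈ 58.5 kN (compressive in the aluminium)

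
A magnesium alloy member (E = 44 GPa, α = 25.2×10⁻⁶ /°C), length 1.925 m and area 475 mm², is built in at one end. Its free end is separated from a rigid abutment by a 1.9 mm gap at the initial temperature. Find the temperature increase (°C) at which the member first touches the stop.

Contact occurs when the free expansion equals the gap: αΔT L = 1.9 mm.
So ΔT = g/(αL) = 1.9/(25.2×10⁻⁶ × 1925) = 39.17 °C.

ΔT ≈ 39.2 °C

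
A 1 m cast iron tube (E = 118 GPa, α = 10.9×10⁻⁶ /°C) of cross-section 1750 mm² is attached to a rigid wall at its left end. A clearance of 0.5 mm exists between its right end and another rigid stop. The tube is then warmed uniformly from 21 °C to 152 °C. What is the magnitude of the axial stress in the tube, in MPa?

Unrestrained expansion: δ_free = αΔT L = 10.9×10⁻⁶ × 131 × 1000 = 1.428 mm.
This exceeds the 0.5 mm gap, so the wall pushes back. The portion of expansion that must be recovered elastically is δ_free − gap = 1.428 − 0.5 = 0.9279 mm.
Compatibility: PL/(AE) = 0.9279 mm, so σ = P/A = E × (0.9279/1000) = 109.5 MPa.

σ ≈ 109 MPa (compressive)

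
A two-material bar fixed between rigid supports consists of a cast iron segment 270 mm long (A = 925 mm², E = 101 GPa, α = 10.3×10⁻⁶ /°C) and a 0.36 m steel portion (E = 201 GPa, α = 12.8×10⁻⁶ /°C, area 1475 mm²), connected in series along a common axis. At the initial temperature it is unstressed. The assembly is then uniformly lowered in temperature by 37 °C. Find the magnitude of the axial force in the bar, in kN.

P ≈ 66.6 kN (tensile)

Free thermal contraction of the whole bar: Σ αᵢΔT Lᵢ = 10.3×10⁻⁶×37×270 + 12.8×10⁻⁶×37×360 = 0.2734 mm.
The walls prevent any net length change, so an axial force P (same in every segment) develops. Compatibility: P · Σ Lᵢ/(AᵢEᵢ) = δ_free.
Σ Lᵢ/(AᵢEᵢ) = 270/(925×101×10³) + 360/(1475×201×10³) = 4.104×10⁻⁶ mm/N.
Hence P = δ_free / Σ(L/AE) = 0.2734/4.104×10⁻⁶ = 66.61 kN (tensile).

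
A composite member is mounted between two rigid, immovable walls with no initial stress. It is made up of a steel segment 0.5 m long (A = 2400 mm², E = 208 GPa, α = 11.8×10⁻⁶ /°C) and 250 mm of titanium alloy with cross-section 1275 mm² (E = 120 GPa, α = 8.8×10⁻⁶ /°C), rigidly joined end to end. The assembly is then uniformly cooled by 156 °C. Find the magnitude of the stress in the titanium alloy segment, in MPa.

If the supports were absent, the total length change would be Σ αᵢΔT Lᵢ = 11.8×10⁻⁶×156×500 + 8.8×10⁻⁶×156×250 = 1.264 mm.
Since the ends are fixed, an axial force P builds up, equal in every segment, with P · Σ Lᵢ/(AᵢEᵢ) = δ_free.
The series flexibility is Σ Lᵢ/(AᵢEᵢ) = 500/(2400×208×10³) + 250/(1275×120×10³) = 2.636×10⁻⁶ mm/N.
P = 1.264 / 2.636×10⁻⁶ = 479400 N = 479.4 kN, tensile.
σ_{titanium alloy} = P / A = 479400 / 1275 = 376 MPa.

σ ≈ 376 MPa (tensile)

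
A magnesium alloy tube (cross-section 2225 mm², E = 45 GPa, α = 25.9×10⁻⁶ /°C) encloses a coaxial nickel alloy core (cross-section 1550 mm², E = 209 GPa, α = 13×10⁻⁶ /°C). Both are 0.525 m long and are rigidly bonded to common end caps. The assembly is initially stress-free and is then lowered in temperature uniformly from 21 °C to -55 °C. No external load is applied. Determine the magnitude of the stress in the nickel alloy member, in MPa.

σ ≈ 48.4 MPa (compressive)

Both members must finish at the same length. With the larger α, the magnesium alloy tends to over-contract; the plates restrain it, putting the magnesium alloy in tension and the nickel alloy in compression. With no external load the two internal forces are equal and opposite, magnitude P.
Setting the final lengths equal and cancelling L: (α₁ − α₂)ΔT = P/(A₁E₁) + P/(A₂E₂).
|α₁ − α₂|·ΔT = 12.9×10⁻⁶ × 76 = 0.0009804.
1/(A₁E₁) + 1/(A₂E₂) = 1/(2225×45×10³) + 1/(1550×209×10³) = 1.307×10⁻⁸ N⁻¹.
So P = 0.0009804 / 1.307×10⁻⁸ = 74.99 kN.
σ_{nickel alloy} = P/A₂ = 74990/1550 = 48.38 MPa, compressive.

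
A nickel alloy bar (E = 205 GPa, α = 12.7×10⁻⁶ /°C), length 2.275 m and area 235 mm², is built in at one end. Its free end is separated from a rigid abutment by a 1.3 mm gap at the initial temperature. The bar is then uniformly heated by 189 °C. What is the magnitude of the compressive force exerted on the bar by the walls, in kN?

Free thermal elongation = αΔT L = 12.7×10⁻⁶ × 189 × 2275 = 5.461 mm.
This exceeds the 1.3 mm gap, so the wall pushes back. The portion of expansion that must be recovered elastically is δ_free − gap = 5.461 − 1.3 = 4.161 mm.
So σ = E(δ_free − g)/L = 205×10³ × 4.161/2275 = 374.9 MPa.
Force on the wall = σA = 374.9 × 235 mm² = 88.11 kN.

P ≈ 88.1 kN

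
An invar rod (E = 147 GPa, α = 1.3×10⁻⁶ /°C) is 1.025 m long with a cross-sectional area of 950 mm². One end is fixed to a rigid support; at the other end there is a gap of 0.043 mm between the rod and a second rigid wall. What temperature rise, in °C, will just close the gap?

The gap closes when αΔT L = 0.043 mm, since the rod is still unstressed at that instant.
ΔT = 0.043 / (1.3×10⁻⁶ × 1025) = 32.27 °C.

ΔT ≈ 32.3 °C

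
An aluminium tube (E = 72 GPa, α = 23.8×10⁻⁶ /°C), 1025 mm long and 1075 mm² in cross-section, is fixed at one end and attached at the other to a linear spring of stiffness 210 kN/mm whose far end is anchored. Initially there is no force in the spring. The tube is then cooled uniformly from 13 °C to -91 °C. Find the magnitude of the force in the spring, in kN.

P ≈ 141 kN

The unrestrained thermal change is αΔT L = 23.8×10⁻⁶ × 104 × 1025 = 2.537 mm.
Let P be the tensile force in the spring. The tube extends elastically by PL/(AE) and the spring stretches by P/k; together these equal δ_free.
So P = δ_free / [L/(AE) + 1/k] = 2.537 / [ 1025/(1075×72×10³) + 1/(210×10³) ].
P = 2.537 / 1.8×10⁻⁵ = 140900 N.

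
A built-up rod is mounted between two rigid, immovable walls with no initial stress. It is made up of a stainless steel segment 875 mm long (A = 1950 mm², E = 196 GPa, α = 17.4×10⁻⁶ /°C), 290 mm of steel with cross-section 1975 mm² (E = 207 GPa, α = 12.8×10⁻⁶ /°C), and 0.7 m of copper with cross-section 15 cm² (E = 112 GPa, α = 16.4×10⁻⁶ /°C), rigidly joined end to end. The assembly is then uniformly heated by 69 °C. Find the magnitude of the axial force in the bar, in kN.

Free thermal expansion of the whole bar: Σ αᵢΔT Lᵢ = 17.4×10⁻⁶×69×875 + 12.8×10⁻⁶×69×290 + 16.4×10⁻⁶×69×700 = 2.099 mm.
Since the ends are fixed, an axial force P builds up, equal in every segment, with P · Σ Lᵢ/(AᵢEᵢ) = δ_free.
The series flexibility is Σ Lᵢ/(AᵢEᵢ) = 875/(1950×196×10³) + 290/(1975×207×10³) + 700/(1500×112×10³) = 7.165×10⁻⁶ mm/N.
So P = 2.099 / 7.165×10⁻⁶ = 292.9 kN, compressive.

P ≈ 293 kN (compressive)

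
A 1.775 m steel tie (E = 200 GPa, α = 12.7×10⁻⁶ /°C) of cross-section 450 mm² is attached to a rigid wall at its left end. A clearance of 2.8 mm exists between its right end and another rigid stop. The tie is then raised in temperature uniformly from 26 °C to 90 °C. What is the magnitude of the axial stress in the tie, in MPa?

σ ≈ 0 MPa

Unrestrained expansion: δ_free = αΔT L = 12.7×10⁻⁶ × 64 × 1775 = 1.443 mm.
Since δ_free = 1.44 mm is less than the 2.8 mm gap, the tie never touches the wall. No axial force develops.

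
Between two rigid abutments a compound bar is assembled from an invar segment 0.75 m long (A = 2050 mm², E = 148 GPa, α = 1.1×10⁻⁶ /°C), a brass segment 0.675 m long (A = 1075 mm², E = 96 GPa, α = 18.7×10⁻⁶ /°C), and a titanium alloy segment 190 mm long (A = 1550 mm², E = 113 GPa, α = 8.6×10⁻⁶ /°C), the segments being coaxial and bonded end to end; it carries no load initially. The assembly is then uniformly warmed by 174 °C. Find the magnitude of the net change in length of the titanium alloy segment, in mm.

Free thermal expansion of the whole bar: Σ αᵢΔT Lᵢ = 1.1×10⁻⁶×174×750 + 18.7×10⁻⁶×174×675 + 8.6×10⁻⁶×174×190 = 2.624 mm.
The walls prevent any net length change, so an axial force P (same in every segment) develops. Compatibility: P · Σ Lᵢ/(AᵢEᵢ) = δ_free.
Σ Lᵢ/(AᵢEᵢ) = 750/(2050×148×10³) + 675/(1075×96×10³) + 190/(1550×113×10³) = 1.01×10⁻⁵ mm/N.
So P = 2.624 / 1.01×10⁻⁵ = 259.9 kN, compressive.
For the titanium alloy segment, free thermal change = 8.6×10⁻⁶×174×190 = 0.2843 mm and elastic change from P = 259900×190/(1550×113×10³) = 0.2819 mm; these oppose, so the net change is 0.0024 mm (segment lengthens).

|ΔL| ≈ 0.0024 mm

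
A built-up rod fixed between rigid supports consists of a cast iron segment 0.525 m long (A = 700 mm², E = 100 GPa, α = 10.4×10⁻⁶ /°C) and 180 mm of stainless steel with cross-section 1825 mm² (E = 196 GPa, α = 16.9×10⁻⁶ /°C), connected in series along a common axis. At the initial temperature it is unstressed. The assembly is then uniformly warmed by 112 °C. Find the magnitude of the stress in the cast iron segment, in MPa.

Free thermal expansion of the whole bar: Σ αᵢΔT Lᵢ = 10.4×10⁻⁶×112×525 + 16.9×10⁻⁶×112×180 = 0.9522 mm.
The walls prevent any net length change, so an axial force P (same in every segment) develops. Compatibility: P · Σ Lᵢ/(AᵢEᵢ) = δ_free.
The series flexibility is Σ Lᵢ/(AᵢEᵢ) = 525/(700×100×10³) + 180/(1825×196×10³) = 8.003×10⁻⁶ mm/N.
So P = 0.9522 / 8.003×10⁻⁶ = 119 kN, compressive.
σ_{cast iron} = P / A = 119000 / 700 = 170 MPa.

σ ≈ 170 MPa (compressive)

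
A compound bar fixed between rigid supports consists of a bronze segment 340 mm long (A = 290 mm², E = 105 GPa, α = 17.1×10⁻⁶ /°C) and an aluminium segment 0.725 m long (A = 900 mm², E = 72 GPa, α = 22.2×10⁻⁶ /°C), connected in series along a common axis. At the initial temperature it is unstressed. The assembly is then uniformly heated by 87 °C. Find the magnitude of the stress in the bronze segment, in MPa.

With the walls removed the bar would change length by δ_free = Σ αᵢΔT Lᵢ = 17.1×10⁻⁶×87×340 + 22.2×10⁻⁶×87×725 = 1.906 mm.
Since the ends are fixed, an axial force P builds up, equal in every segment, with P · Σ Lᵢ/(AᵢEᵢ) = δ_free.
The series flexibility is Σ Lᵢ/(AᵢEᵢ) = 340/(290×105×10³) + 725/(900×72×10³) = 2.235×10⁻⁵ mm/N.
So P = 1.906 / 2.235×10⁻⁵ = 85.27 kN, compressive.
σ_{bronze} = P / A = 85270 / 290 = 294 MPa.

σ ≈ 294 MPa (compressive)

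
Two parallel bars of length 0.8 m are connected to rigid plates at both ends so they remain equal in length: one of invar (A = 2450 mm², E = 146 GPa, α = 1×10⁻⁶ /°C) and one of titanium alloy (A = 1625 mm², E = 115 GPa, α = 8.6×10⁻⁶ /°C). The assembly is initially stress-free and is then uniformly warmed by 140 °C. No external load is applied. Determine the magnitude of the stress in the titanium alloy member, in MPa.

Both members must finish at the same length. With the larger α, the titanium alloy tends to over-expand; the plates restrain it, putting the titanium alloy in compression and the invar in tension. With no external load the two internal forces are equal and opposite, magnitude P.
Compatibility of the two members (thermal + elastic change equal): (α₁ − α₂)ΔT = P·[1/(A₁E₁) + 1/(A₂E₂)].
|α₁ − α₂|·ΔT = 7.6×10⁻⁶ × 140 = 0.001064.
1/(A₁E₁) + 1/(A₂E₂) = 1/(2450×146×10³) + 1/(1625×115×10³) = 8.147×10⁻⁹ N⁻¹.
So P = 0.001064 / 8.147×10⁻⁹ = 130.6 kN.
σ_{titanium alloy} = P/A₂ = 130600/1625 = 80.37 MPa, compressive.

σ ≈ 80.4 MPa (compressive)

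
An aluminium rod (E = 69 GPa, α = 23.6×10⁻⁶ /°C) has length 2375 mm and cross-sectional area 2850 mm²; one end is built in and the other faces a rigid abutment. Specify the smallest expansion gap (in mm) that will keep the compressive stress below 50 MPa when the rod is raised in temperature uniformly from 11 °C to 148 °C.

g ≈ 5.96 mm

Free expansion if unrestrained: δ_free = αΔT L = 23.6×10⁻⁶ × 137 × 2375 = 7.679 mm.
A stress of 50 MPa corresponds to the wall pushing the rod back by σL/E = 50×2375/(69×10³) = 1.721 mm.
So the gap has to take up the difference, g_min = δ_free − σL/E = 7.679 − 1.721 = 5.958 mm.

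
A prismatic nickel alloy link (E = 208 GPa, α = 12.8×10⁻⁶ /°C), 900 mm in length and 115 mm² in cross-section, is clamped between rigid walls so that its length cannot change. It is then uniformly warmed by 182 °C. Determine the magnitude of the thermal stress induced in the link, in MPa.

Because both ends are immovable the net strain is zero, and the suppressed thermal strain is αΔT = 12.8×10⁻⁶ × 182 = 2329.6×10⁻⁶.
Hence σ = E·αΔT = 208×10³ × 2329.6×10⁻⁶ = 484.6 MPa, compressive.

σ ≈ 485 MPa (compressive)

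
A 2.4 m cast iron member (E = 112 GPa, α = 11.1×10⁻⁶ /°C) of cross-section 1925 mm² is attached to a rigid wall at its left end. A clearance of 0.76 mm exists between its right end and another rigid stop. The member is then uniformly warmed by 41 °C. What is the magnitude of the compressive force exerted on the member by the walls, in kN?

Free thermal elongation = αΔT L = 11.1×10⁻⁶ × 41 × 2400 = 1.092 mm.
After closing the 0.76 mm clearance, 1.092 − 0.76 = 0.3322 mm of expansion remains to be suppressed by the wall.
So σ = E(δ_free − g)/L = 112×10³ × 0.3322/2400 = 15.5 MPa.
P = σA = 15.5 × 1925 = 29.85 kN.

P ≈ 29.8 kN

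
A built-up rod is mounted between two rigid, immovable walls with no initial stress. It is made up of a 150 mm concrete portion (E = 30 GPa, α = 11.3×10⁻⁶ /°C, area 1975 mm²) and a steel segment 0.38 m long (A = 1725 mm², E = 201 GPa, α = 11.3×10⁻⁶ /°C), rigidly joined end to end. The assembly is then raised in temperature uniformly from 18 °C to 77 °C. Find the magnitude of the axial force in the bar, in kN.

P ≈ 97.4 kN (compressive)

Free thermal expansion of the whole bar: Σ αᵢΔT Lᵢ = 11.3×10⁻⁶×59×150 + 11.3×10⁻⁶×59×380 = 0.3534 mm.
Since the ends are fixed, an axial force P builds up, equal in every segment, with P · Σ Lᵢ/(AᵢEᵢ) = δ_free.
The series flexibility is Σ Lᵢ/(AᵢEᵢ) = 150/(1975×30×10³) + 380/(1725×201×10³) = 3.628×10⁻⁶ mm/N.
P = 0.3534 / 3.628×10⁻⁶ = 97410 N = 97.41 kN, compressive.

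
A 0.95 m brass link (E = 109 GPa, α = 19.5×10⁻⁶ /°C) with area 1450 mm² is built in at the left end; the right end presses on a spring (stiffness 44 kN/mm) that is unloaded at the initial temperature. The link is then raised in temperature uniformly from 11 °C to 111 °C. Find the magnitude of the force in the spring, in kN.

P ≈ 64.5 kN

If the spring were absent the link would lengthen by αΔT L = 19.5×10⁻⁶ × 100 × 950 = 1.852 mm.
With a force P in the spring, the elastic change of the link is PL/(AE) and that of the spring is P/k; compatibility requires their sum to equal δ_free.
P [ L/(AE) + 1/k ] = δ_free → P [ 950/(1450×109×10³) + 1/(44×10³) ] = 1.852.
P = 1.852 / 2.874×10⁻⁵ = 64460 N.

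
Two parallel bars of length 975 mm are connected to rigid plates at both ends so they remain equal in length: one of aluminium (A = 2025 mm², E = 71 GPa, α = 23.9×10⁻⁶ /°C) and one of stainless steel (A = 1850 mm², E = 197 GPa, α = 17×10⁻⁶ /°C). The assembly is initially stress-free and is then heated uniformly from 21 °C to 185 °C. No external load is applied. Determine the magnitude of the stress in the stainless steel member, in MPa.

Both members must finish at the same length. With the larger α, the aluminium tends to over-expand; the plates restrain it, putting the aluminium in compression and the stainless steel in tension. With no external load the two internal forces are equal and opposite, magnitude P.
Setting the final lengths equal and cancelling L: (α₁ − α₂)ΔT = P/(A₁E₁) + P/(A₂E₂).
|α₁ − α₂|·ΔT = 6.9×10⁻⁶ × 164 = 0.001132.
1/(A₁E₁) + 1/(A₂E₂) = 1/(2025×71×10³) + 1/(1850×197×10³) = 9.699×10⁻⁹ N⁻¹.
P = 0.001132 / 9.699×10⁻⁹ = 116700 N = 116.7 kN.
σ_{stainless steel} = P/A₂ = 116700/1850 = 63.06 MPa, tensile.

σ ≈ 63.1 MPa (tensile)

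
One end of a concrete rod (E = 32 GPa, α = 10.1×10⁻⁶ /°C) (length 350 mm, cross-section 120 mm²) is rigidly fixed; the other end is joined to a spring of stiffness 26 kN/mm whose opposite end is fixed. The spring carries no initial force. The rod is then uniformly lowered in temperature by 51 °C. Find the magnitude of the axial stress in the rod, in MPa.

σ ≈ 11.6 MPa (tensile)

The unrestrained thermal change is αΔT L = 10.1×10⁻⁶ × 51 × 350 = 0.1803 mm.
With a force P in the spring, the elastic change of the rod is PL/(AE) and that of the spring is P/k; compatibility requires their sum to equal δ_free.
P [ L/(AE) + 1/k ] = δ_free → P [ 350/(120×32×10³) + 1/(26×10³) ] = 0.1803.
P = 0.1803 / 0.0001296 = 1391 N.
σ = P/A = 1391/120 = 11.59 MPa.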